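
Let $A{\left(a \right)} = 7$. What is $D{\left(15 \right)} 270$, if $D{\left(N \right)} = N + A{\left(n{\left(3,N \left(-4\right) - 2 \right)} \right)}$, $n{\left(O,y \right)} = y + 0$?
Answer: $5940$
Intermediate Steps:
$n{\left(O,y \right)} = y$
$D{\left(N \right)} = 7 + N$ ($D{\left(N \right)} = N + 7 = 7 + N$)
$D{\left(15 \right)} 270 = \left(7 + 15\right) 270 = 22 \cdot 270 = 5940$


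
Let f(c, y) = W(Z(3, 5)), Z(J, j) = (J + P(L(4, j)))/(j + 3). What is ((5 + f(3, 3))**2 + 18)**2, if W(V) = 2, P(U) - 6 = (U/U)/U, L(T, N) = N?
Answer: 4489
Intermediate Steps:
P(U) = 6 + 1/U (P(U) = 6 + (U/U)/U = 6 + 1/U)
Z(J, j) = (6 + J + 1/j)/(3 + j) (Z(J, j) = (J + (6 + 1/j))/(j + 3) = (6 + J + 1/j)/(3 + j))
f(c, y) = 2
((5 + f(3, 3))**2 + 18)**2 = ((5 + 2)**2 + 18)**2 = (7**2 + 18)**2 = (49 + 18)**2 = 67**2 = 4489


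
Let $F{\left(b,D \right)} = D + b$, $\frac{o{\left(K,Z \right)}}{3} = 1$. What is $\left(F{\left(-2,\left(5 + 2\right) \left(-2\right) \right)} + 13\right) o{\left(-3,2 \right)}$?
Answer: $-9$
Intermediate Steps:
$o{\left(K,Z \right)} = 3$ ($o{\left(K,Z \right)} = 3 \cdot 1 = 3$)
$\left(F{\left(-2,\left(5 + 2\right) \left(-2\right) \right)} + 13\right) o{\left(-3,2 \right)} = \left(\left(\left(5 + 2\right) \left(-2\right) - 2\right) + 13\right) 3 = \left(\left(7 \left(-2\right) - 2\right) + 13\right) 3 = \left(\left(-14 - 2\right) + 13\right) 3 = \left(-16 + 13\right) 3 = \left(-3\right) 3 = -9$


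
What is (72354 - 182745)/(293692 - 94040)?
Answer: -110391/199652 ≈ -0.55292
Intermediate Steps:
(72354 - 182745)/(293692 - 94040) = -110391/199652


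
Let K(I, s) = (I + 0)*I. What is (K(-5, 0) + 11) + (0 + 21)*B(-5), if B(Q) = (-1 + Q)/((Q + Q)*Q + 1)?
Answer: 570/17 ≈ 33.529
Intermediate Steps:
K(I, s) = I² (K(I, s) = I*I = I²)
B(Q) = (-1 + Q)/(1 + 2*Q²) (B(Q) = (-1 + Q)/((2*Q)*Q + 1) = (-1 + Q)/(2*Q² + 1) = (-1 + Q)/(1 + 2*Q²))
(K(-5, 0) + 11) + (0 + 21)*B(-5) = ((-5)² + 11) + (0 + 21)*((-1 - 5)/(1 + 2*(-5)²)) = (25 + 11) + 21*(-6/(1 + 2*25)) = 36 + 21*(-6/(1 + 50)) = 36 + 21*(-6/51) = 36 + 21*((1/51)*(-6)) = 36 + 21*(-2/17) = 36 - 42/17 = 570/17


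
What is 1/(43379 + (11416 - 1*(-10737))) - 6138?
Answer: -402235415/65532 ≈ -6138.0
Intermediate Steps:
1/(43379 + (11416 - 1*(-10737))) - 6138 = 1/(43379 + (11416 + 10737)) - 6138 = 1/(43379 + 22153) - 6138 = 1/65532 - 6138 = -402235415/65532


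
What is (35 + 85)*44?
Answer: 5280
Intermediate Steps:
(35 + 85)*44 = 120*44 = 5280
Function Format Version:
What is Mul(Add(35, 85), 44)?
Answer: 5280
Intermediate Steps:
Mul(Add(35, 85), 44) = Mul(120, 44) = 5280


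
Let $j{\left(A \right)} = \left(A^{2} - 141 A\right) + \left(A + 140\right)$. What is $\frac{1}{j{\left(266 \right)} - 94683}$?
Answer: $- \frac{1}{61027} \approx -1.6386 \cdot 10^{-5}$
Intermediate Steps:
$j{\left(A \right)} = 140 + A^{2} - 140 A$ ($j{\left(A \right)} = \left(A^{2} - 141 A\right) + \left(140 + A\right) = 140 + A^{2} - 140 A$)
$\frac{1}{j{\left(266 \right)} - 94683} = \frac{1}{\left(140 + 266^{2} - 37240\right) - 94683} = \frac{1}{\left(140 + 70756 - 37240\right) - 94683} = \frac{1}{33656 - 94683} = \frac{1}{-61027} = - \frac{1}{61027}$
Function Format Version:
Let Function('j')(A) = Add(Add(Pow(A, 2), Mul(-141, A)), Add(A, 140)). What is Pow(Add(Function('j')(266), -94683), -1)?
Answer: Rational(-1, 61027) ≈ -1.6386e-5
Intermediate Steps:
Function('j')(A) = Add(140, Pow(A, 2), Mul(-140, A)) (Function('j')(A) = Add(Add(Pow(A, 2), Mul(-141, A)), Add(140, A)) = Add(140, Pow(A, 2), Mul(-140, A)))
Pow(Add(Function('j')(266), -94683), -1) = Pow(Add(Add(140, Pow(266, 2), Mul(-140, 266)), -94683), -1) = Pow(Add(Add(140, 70756, -37240), -94683), -1) = Pow(Add(33656, -94683), -1) = Pow(-61027, -1) = Rational(-1, 61027)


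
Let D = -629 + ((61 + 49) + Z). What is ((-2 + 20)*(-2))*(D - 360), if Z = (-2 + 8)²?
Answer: 30348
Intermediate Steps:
Z = 36 (Z = 6² = 36)
D = -483 (D = -629 + ((61 + 49) + 36) = -629 + (110 + 36) = -629 + 146 = -483)
((-2 + 20)*(-2))*(D - 360) = ((-2 + 20)*(-2))*(-483 - 360) = (18*(-2))*(-843) = -36*(-843) = 30348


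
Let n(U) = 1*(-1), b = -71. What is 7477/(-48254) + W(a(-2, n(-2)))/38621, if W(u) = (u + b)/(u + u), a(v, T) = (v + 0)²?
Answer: -1156693377/7454470936 ≈ -0.15517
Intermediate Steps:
n(U) = -1
a(v, T) = v²
W(u) = (-71 + u)/(2*u) (W(u) = (u - 71)/(u + u) = (-71 + u)/((2*u)) = (-71 + u)*(1/(2*u)) = (-71 + u)/(2*u))
7477/(-48254) + W(a(-2, n(-2)))/38621 = 7477/(-48254) + ((-71 + (-2)²)/(2*((-2)²)))/38621 = 7477*(-1/48254) + ((½)*(-71 + 4)/4)*(1/38621) = -7477/48254 + ((½)*(¼)*(-67))*(1/38621) = -7477/48254 - 67/8*1/38621 = -7477/48254 - 67/308968 = -1156693377/7454470936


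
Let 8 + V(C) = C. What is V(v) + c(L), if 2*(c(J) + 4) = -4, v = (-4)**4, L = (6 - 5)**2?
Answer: 242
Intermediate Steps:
L = 1 (L = 1**2 = 1)
v = 256
c(J) = -6 (c(J) = -4 + (1/2)*(-4) = -4 - 2 = -6)
V(C) = -8 + C
V(v) + c(L) = (-8 + 256) - 6 = 248 - 6 = 242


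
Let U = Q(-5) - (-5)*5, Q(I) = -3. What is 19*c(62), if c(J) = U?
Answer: 418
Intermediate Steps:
U = 22 (U = -3 - (-5)*5 = -3 - 5*(-5) = -3 + 25 = 22)
c(J) = 22
19*c(62) = 19*22 = 418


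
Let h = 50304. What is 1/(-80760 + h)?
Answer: -1/30456 ≈ -3.2834e-5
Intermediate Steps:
1/(-80760 + h) = 1/(-80760 + 50304) = 1/(-30456) = -1/30456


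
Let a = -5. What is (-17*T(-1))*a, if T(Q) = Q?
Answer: -85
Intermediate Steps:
(-17*T(-1))*a = -17*(-1)*(-5) = 17*(-5) = -85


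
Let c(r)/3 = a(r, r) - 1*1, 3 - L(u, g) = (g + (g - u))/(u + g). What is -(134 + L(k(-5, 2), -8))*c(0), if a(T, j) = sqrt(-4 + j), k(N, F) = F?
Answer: 402 - 804*I ≈ 402.0 - 804.0*I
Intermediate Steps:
L(u, g) = 3 - (-u + 2*g)/(g + u) (L(u, g) = 3 - (g + (g - u))/(u + g) = 3 - (-u + 2*g)/(g + u))
c(r) = -3 + 3*sqrt(-4 + r) (c(r) = 3*(sqrt(-4 + r) - 1*1) = 3*(sqrt(-4 + r) - 1) = 3*(-1 + sqrt(-4 + r)) = -3 + 3*sqrt(-4 + r))
-(134 + L(k(-5, 2), -8))*c(0) = -(134 + (-8 + 4*2)/(-8 + 2))*(-3 + 3*sqrt(-4 + 0)) = -(134 + (-8 + 8)/(-6))*(-3 + 3*sqrt(-4)) = -(134 - 1/6*0)*(-3 + 3*(2*I)) = -(134 + 0)*(-3 + 6*I) = -134*(-3 + 6*I) = -(-402 + 804*I) = 402 - 804*I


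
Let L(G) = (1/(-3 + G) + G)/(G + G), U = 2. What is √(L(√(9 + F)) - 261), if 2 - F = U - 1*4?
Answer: √(528294 - 176072*√13)/(26*√(-3 + √13)) ≈ 16.133*I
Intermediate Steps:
F = 4 (F = 2 - (2 - 1*4) = 2 - (2 - 4) = 2 - 1*(-2) = 2 + 2 = 4)
L(G) = (G + 1/(-3 + G))/(2*G) (L(G) = (G + 1/(-3 + G))/((2*G)) = (G + 1/(-3 + G))*(1/(2*G)) = (G + 1/(-3 + G))/(2*G))
√(L(√(9 + F)) - 261) = √((1 + (√(9 + 4))² - 3*√(9 + 4))/(2*(√(9 + 4))*(-3 + √(9 + 4))) - 261) = √((1 + (√13)² - 3*√13)/(2*(√13)*(-3 + √13)) - 261) = √((√13/13)*(1 + 13 - 3*√13)/(2*(-3 + √13)) - 261) = √((√13/13)*(14 - 3*√13)/(2*(-3 + √13)) - 261) = √(√13*(14 - 3*√13)/(26*(-3 + √13)) - 261) = √(-261 + √13*(14 - 3*√13)/(26*(-3 + √13)))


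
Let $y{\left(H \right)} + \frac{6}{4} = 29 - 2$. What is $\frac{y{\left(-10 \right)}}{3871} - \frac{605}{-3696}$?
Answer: $\frac{31639}{185808} \approx 0.17028$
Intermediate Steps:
$y{\left(H \right)} = \frac{51}{2}$ ($y{\left(H \right)} = - \frac{3}{2} + \left(29 - 2\right) = - \frac{3}{2} + 27 = \frac{51}{2}$)
$\frac{y{\left(-10 \right)}}{3871} - \frac{605}{-3696} = \frac{51}{2 \cdot 3871} - \frac{605}{-3696} = \frac{51}{2} \cdot \frac{1}{3871} - - \frac{55}{336} = \frac{51}{7742} + \frac{55}{336} = \frac{31639}{185808}$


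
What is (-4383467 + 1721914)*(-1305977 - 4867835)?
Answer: 16431927850036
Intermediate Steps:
(-4383467 + 1721914)*(-1305977 - 4867835) = -2661553*(-6173812) = 16431927850036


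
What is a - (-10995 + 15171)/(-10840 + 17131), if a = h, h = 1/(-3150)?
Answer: -487433/733950 ≈ -0.66412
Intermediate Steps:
h = -1/3150 ≈ -0.00031746
a = -1/3150 ≈ -0.00031746
a - (-10995 + 15171)/(-10840 + 17131) = -1/3150 - (-10995 + 15171)/(-10840 + 17131) = -1/3150 - 4176/6291 = -1/3150 - 1*464/699 = -1/3150 - 464/699 = -487433/733950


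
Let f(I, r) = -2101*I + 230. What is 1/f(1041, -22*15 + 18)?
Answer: -1/2186911 ≈ -4.5727e-7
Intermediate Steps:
f(I, r) = 230 - 2101*I
1/f(1041, -22*15 + 18) = 1/(230 - 2101*1041) = 1/(230 - 2187141) = 1/(-2186911) = -1/2186911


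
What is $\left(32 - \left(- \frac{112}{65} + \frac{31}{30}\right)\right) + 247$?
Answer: $\frac{109079}{390} \approx 279.69$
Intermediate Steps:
$\left(32 - \left(- \frac{112}{65} + \frac{31}{30}\right)\right) + 247 = \left(32 - - \frac{269}{390}\right) + 247 = \left(32 + \left(\frac{112}{65} - \frac{31}{30}\right)\right) + 247 = \left(32 + \frac{269}{390}\right) + 247 = \frac{12749}{390} + 247 = \frac{109079}{390}$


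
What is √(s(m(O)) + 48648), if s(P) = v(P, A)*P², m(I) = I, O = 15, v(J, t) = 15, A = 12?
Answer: √52023 ≈ 228.09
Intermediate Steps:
s(P) = 15*P²
√(s(m(O)) + 48648) = √(15*15² + 48648) = √(15*225 + 48648) = √(3375 + 48648) = √52023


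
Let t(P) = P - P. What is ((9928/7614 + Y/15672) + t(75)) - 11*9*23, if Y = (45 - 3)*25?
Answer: -22628591675/9943884 ≈ -2275.6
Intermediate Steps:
t(P) = 0
Y = 1050 (Y = 42*25 = 1050)
((9928/7614 + Y/15672) + t(75)) - 11*9*23 = ((9928/7614 + 1050/15672) + 0) - 11*9*23 = ((9928*(1/7614) + 1050*(1/15672)) + 0) - 99*23 = ((4964/3807 + 175/2612) + 0) - 2277 = (13632193/9943884 + 0) - 2277 = 13632193/9943884 - 2277 = -22628591675/9943884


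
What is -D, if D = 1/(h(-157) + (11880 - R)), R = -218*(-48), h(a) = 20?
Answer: -1/1436 ≈ -0.00069638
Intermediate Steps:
R = 10464
D = 1/1436 (D = 1/(20 + (11880 - 1*10464)) = 1/(20 + (11880 - 10464)) = 1/(20 + 1416) = 1/1436 ≈ 0.00069638)
-D = -1*1/1436 = -1/1436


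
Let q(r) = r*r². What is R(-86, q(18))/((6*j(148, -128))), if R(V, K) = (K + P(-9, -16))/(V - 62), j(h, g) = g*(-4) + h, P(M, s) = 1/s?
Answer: -93311/9377280 ≈ -0.0099508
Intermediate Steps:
q(r) = r³
j(h, g) = h - 4*g (j(h, g) = -4*g + h = h - 4*g)
R(V, K) = (-1/16 + K)/(-62 + V) (R(V, K) = (K + 1/(-16))/(V - 62) = (K - 1/16)/(-62 + V) = (-1/16 + K)/(-62 + V))
R(-86, q(18))/((6*j(148, -128))) = ((-1/16 + 18³)/(-62 - 86))/((6*(148 - 4*(-128)))) = ((-1/16 + 5832)/(-148))/((6*(148 + 512))) = (-1/148*93311/16)/((6*660)) = -93311/2368/3960 = -93311/2368*1/3960 = -93311/9377280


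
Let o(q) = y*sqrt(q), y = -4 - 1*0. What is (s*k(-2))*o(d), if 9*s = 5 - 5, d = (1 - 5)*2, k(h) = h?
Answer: 0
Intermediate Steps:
d = -8 (d = -4*2 = -8)
y = -4 (y = -4 + 0 = -4)
s = 0 (s = (5 - 5)/9 = (1/9)*0 = 0)
o(q) = -4*sqrt(q)
(s*k(-2))*o(d) = (0*(-2))*(-8*I*sqrt(2)) = 0*(-8*I*sqrt(2)) = 0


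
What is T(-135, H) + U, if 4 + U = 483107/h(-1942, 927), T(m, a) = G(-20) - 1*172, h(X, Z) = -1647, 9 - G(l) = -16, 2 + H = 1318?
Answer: -731804/1647 ≈ -444.33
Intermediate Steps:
H = 1316 (H = -2 + 1318 = 1316)
G(l) = 25 (G(l) = 9 - 1*(-16) = 9 + 16 = 25)
T(m, a) = -147 (T(m, a) = 25 - 1*172 = 25 - 172 = -147)
U = -489695/1647 (U = -4 + 483107/(-1647) = -4 + 483107*(-1/1647) = -4 - 483107/1647 = -489695/1647 ≈ -297.33)
T(-135, H) + U = -147 - 489695/1647 = -731804/1647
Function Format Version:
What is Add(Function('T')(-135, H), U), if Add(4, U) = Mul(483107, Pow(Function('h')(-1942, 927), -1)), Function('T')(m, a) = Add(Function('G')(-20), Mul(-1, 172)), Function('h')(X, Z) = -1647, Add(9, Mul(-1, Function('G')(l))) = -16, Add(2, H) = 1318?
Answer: Rational(-731804, 1647) ≈ -444.33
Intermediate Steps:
H = 1316 (H = Add(-2, 1318) = 1316)
Function('G')(l) = 25 (Function('G')(l) = Add(9, Mul(-1, -16)) = Add(9, 16) = 25)
Function('T')(m, a) = -147 (Function('T')(m, a) = Add(25, Mul(-1, 172)) = Add(25, -172) = -147)
U = Rational(-489695, 1647) (U = Add(-4, Mul(483107, Pow(-1647, -1))) = Add(-4, Mul(483107, Rational(-1, 1647))) = Add(-4, Rational(-483107, 1647)) = Rational(-489695, 1647) ≈ -297.33)
Add(Function('T')(-135, H), U) = Add(-147, Rational(-489695, 1647)) = Rational(-731804, 1647)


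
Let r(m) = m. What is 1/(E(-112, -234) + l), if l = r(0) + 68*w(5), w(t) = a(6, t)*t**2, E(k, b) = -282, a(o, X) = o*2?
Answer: 1/20118 ≈ 4.9707e-5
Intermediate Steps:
a(o, X) = 2*o
w(t) = 12*t**2 (w(t) = (2*6)*t**2 = 12*t**2)
l = 20400 (l = 0 + 68*(12*5**2) = 0 + 68*(12*25) = 0 + 68*300 = 0 + 20400 = 20400)
1/(E(-112, -234) + l) = 1/(-282 + 20400) = 1/20118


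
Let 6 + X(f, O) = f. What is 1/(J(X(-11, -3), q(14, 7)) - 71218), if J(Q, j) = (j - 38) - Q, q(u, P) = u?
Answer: -1/71225 ≈ -1.4040e-5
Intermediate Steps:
X(f, O) = -6 + f
J(Q, j) = -38 + j - Q (J(Q, j) = (-38 + j) - Q = -38 + j - Q)
1/(J(X(-11, -3), q(14, 7)) - 71218) = 1/((-38 + 14 - (-6 - 11)) - 71218) = 1/((-38 + 14 - 1*(-17)) - 71218) = 1/((-38 + 14 + 17) - 71218) = 1/(-7 - 71218) = 1/(-71225) = -1/71225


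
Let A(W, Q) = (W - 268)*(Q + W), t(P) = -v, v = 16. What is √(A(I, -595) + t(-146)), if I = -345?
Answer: 2*√144051 ≈ 759.08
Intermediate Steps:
t(P) = -16 (t(P) = -1*16 = -16)
A(W, Q) = (-268 + W)*(Q + W)
√(A(I, -595) + t(-146)) = √(((-345)² - 268*(-595) - 268*(-345) - 595*(-345)) - 16) = √((119025 + 159460 + 92460 + 205275) - 16) = √(576220 - 16) = √576204 = 2*√144051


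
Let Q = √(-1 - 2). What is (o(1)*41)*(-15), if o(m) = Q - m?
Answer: 615 - 615*I*√3 ≈ 615.0 - 1065.2*I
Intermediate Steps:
Q = I*√3 (Q = √(-3) = I*√3 ≈ 1.732*I)
o(m) = -m + I*√3 (o(m) = I*√3 - m = -m + I*√3)
(o(1)*41)*(-15) = ((-1*1 + I*√3)*41)*(-15) = ((-1 + I*√3)*41)*(-15) = (-41 + 41*I*√3)*(-15) = 615 - 615*I*√3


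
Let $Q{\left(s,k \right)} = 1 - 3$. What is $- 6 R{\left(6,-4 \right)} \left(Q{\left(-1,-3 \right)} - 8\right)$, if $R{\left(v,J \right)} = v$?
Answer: $360$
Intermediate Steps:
$Q{\left(s,k \right)} = -2$ ($Q{\left(s,k \right)} = 1 - 3 = -2$)
$- 6 R{\left(6,-4 \right)} \left(Q{\left(-1,-3 \right)} - 8\right) = \left(-6\right) 6 \left(-2 - 8\right) = \left(-36\right) \left(-10\right) = 360$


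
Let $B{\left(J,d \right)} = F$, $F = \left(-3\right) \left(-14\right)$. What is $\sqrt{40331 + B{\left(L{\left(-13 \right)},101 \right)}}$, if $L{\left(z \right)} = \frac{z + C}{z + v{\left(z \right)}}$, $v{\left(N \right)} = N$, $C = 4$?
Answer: $\sqrt{40373} \approx 200.93$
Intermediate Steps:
$F = 42$
$L{\left(z \right)} = \frac{4 + z}{2 z}$ ($L{\left(z \right)} = \frac{z + 4}{z + z} = \frac{4 + z}{2 z}$)
$B{\left(J,d \right)} = 42$
$\sqrt{40331 + B{\left(L{\left(-13 \right)},101 \right)}} = \sqrt{40331 + 42} = \sqrt{40373}$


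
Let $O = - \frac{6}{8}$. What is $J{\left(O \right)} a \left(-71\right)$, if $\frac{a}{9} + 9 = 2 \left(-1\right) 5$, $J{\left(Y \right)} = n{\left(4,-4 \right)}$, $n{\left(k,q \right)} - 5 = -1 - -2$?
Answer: $72846$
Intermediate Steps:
$n{\left(k,q \right)} = 6$ ($n{\left(k,q \right)} = 5 - -1 = 5 + \left(-1 + 2\right) = 5 + 1 = 6$)
$O = - \frac{3}{4}$ ($O = \left(-6\right) \frac{1}{8} = - \frac{3}{4} \approx -0.75$)
$J{\left(Y \right)} = 6$
$a = -171$ ($a = -81 + 9 \cdot 2 \left(-1\right) 5 = -81 + 9 \left(\left(-2\right) 5\right) = -81 + 9 \left(-10\right) = -81 - 90 = -171$)
$J{\left(O \right)} a \left(-71\right) = 6 \left(-171\right) \left(-71\right) = \left(-1026\right) \left(-71\right) = 72846$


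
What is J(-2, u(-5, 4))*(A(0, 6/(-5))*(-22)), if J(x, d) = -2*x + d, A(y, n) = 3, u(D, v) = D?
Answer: 66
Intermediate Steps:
J(x, d) = d - 2*x
J(-2, u(-5, 4))*(A(0, 6/(-5))*(-22)) = (-5 - 2*(-2))*(3*(-22)) = (-5 + 4)*(-66) = -1*(-66) = 66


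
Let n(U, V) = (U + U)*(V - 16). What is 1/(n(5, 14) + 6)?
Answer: -1/14 ≈ -0.071429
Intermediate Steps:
n(U, V) = 2*U*(-16 + V) (n(U, V) = (2*U)*(-16 + V) = 2*U*(-16 + V))
1/(n(5, 14) + 6) = 1/(2*5*(-16 + 14) + 6) = 1/(2*5*(-2) + 6) = 1/(-20 + 6) = 1/(-14) = -1/14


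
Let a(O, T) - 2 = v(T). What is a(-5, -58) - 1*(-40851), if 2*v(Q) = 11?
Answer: 81717/2 ≈ 40859.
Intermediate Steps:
v(Q) = 11/2 (v(Q) = (½)*11 = 11/2)
a(O, T) = 15/2 (a(O, T) = 2 + 11/2 = 15/2)
a(-5, -58) - 1*(-40851) = 15/2 - 1*(-40851) = 15/2 + 40851 = 81717/2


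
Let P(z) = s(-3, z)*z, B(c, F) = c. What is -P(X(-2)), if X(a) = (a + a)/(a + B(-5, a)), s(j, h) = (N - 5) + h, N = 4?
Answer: 12/49 ≈ 0.24490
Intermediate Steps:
s(j, h) = -1 + h (s(j, h) = (4 - 5) + h = -1 + h)
X(a) = 2*a/(-5 + a) (X(a) = (a + a)/(a - 5) = (2*a)/(-5 + a) = 2*a/(-5 + a))
P(z) = z*(-1 + z) (P(z) = (-1 + z)*z = z*(-1 + z))
-P(X(-2)) = -2*(-2)/(-5 - 2)*(-1 + 2*(-2)/(-5 - 2)) = -2*(-2)/(-7)*(-1 + 2*(-2)/(-7)) = -2*(-2)*(-⅐)*(-1 + 2*(-2)*(-⅐)) = -4*(-1 + 4/7)/7 = -4*(-3)/(7*7) = -1*(-12/49) = 12/49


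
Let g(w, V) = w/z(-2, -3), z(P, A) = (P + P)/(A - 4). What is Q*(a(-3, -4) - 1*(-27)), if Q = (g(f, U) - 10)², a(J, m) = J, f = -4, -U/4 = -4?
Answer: 6936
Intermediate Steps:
z(P, A) = 2*P/(-4 + A) (z(P, A) = (2*P)/(-4 + A) = 2*P/(-4 + A))
U = 16 (U = -4*(-4) = 16)
g(w, V) = 7*w/4 (g(w, V) = w/((2*(-2)/(-4 - 3))) = w/((2*(-2)/(-7))) = w/((2*(-2)*(-⅐))) = w/(4/7) = w*(7/4) = 7*w/4)
Q = 289 (Q = ((7/4)*(-4) - 10)² = (-7 - 10)² = (-17)² = 289)
Q*(a(-3, -4) - 1*(-27)) = 289*(-3 - 1*(-27)) = 289*(-3 + 27) = 289*24 = 6936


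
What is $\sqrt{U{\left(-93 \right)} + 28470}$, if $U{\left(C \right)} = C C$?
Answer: $\sqrt{37119} \approx 192.66$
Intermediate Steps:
$U{\left(C \right)} = C^{2}$
$\sqrt{U{\left(-93 \right)} + 28470} = \sqrt{\left(-93\right)^{2} + 28470} = \sqrt{8649 + 28470} = \sqrt{37119}$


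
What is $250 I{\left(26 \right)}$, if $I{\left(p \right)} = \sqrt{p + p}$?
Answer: $500 \sqrt{13} \approx 1802.8$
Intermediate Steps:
$I{\left(p \right)} = \sqrt{2} \sqrt{p}$ ($I{\left(p \right)} = \sqrt{2 p} = \sqrt{2} \sqrt{p}$)
$250 I{\left(26 \right)} = 250 \sqrt{2} \sqrt{26} = 250 \cdot 2 \sqrt{13} = 500 \sqrt{13}$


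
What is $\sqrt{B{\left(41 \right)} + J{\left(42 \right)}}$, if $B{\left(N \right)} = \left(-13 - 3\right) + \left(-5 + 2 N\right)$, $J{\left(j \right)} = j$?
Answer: $\sqrt{103} \approx 10.149$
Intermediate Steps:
$B{\left(N \right)} = -21 + 2 N$ ($B{\left(N \right)} = -16 + \left(-5 + 2 N\right) = -21 + 2 N$)
$\sqrt{B{\left(41 \right)} + J{\left(42 \right)}} = \sqrt{\left(-21 + 2 \cdot 41\right) + 42} = \sqrt{\left(-21 + 82\right) + 42} = \sqrt{61 + 42} = \sqrt{103}$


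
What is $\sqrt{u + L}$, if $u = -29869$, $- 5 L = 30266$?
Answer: $\frac{i \sqrt{898055}}{5} \approx 189.53 i$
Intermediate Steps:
$L = - \frac{30266}{5}$ ($L = \left(- \frac{1}{5}\right) 30266 = - \frac{30266}{5} \approx -6053.2$)
$\sqrt{u + L} = \sqrt{-29869 - \frac{30266}{5}} = \sqrt{- \frac{179611}{5}} = \frac{i \sqrt{898055}}{5}$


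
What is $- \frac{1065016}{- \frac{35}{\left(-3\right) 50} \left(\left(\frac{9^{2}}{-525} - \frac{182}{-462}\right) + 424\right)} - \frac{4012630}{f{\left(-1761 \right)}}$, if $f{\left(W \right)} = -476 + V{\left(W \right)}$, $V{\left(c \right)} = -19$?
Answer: $- \frac{40211224651}{15159276} \approx -2652.6$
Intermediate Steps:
$f{\left(W \right)} = -495$ ($f{\left(W \right)} = -476 - 19 = -495$)
$- \frac{1065016}{- \frac{35}{\left(-3\right) 50} \left(\left(\frac{9^{2}}{-525} - \frac{182}{-462}\right) + 424\right)} - \frac{4012630}{f{\left(-1761 \right)}} = - \frac{1065016}{- \frac{35}{\left(-3\right) 50} \left(\left(\frac{9^{2}}{-525} - \frac{182}{-462}\right) + 424\right)} - \frac{4012630}{-495} = - \frac{1065016}{- \frac{35}{-150} \left(\left(81 \left(- \frac{1}{525}\right) - - \frac{13}{33}\right) + 424\right)} - - \frac{802526}{99} = - \frac{1065016}{\left(-35\right) \left(- \frac{1}{150}\right) \left(\left(- \frac{27}{175} + \frac{13}{33}\right) + 424\right)} + \frac{802526}{99} = - \frac{1065016}{\frac{7}{30} \left(\frac{1384}{5775} + 424\right)} + \frac{802526}{99} = - \frac{1065016}{\frac{7}{30} \cdot \frac{2449984}{5775}} + \frac{802526}{99} = - \frac{1065016}{\frac{1224992}{12375}} + \frac{802526}{99} = \left(-1065016\right) \frac{12375}{1224992} + \frac{802526}{99} = - \frac{1647446625}{153124} + \frac{802526}{99} = - \frac{40211224651}{15159276}$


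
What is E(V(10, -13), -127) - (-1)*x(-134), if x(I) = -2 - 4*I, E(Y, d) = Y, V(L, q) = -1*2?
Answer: 532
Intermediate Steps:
V(L, q) = -2
E(V(10, -13), -127) - (-1)*x(-134) = -2 - (-1)*(-2 - 4*(-134)) = -2 - (-1)*(-2 + 536) = -2 - (-1)*534 = -2 - 1*(-534) = -2 + 534 = 532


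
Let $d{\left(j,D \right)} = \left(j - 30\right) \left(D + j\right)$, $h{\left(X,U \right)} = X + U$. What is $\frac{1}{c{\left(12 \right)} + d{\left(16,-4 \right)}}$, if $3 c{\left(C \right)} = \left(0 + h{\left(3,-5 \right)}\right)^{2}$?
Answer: $- \frac{3}{500} \approx -0.006$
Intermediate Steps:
$h{\left(X,U \right)} = U + X$
$c{\left(C \right)} = \frac{4}{3}$ ($c{\left(C \right)} = \frac{\left(0 + \left(-5 + 3\right)\right)^{2}}{3} = \frac{\left(0 - 2\right)^{2}}{3} = \frac{\left(-2\right)^{2}}{3} = \frac{1}{3} \cdot 4 = \frac{4}{3}$)
$d{\left(j,D \right)} = \left(-30 + j\right) \left(D + j\right)$
$\frac{1}{c{\left(12 \right)} + d{\left(16,-4 \right)}} = \frac{1}{\frac{4}{3} - \left(424 - 256\right)} = \frac{1}{\frac{4}{3} + \left(256 + 120 - 480 - 64\right)} = \frac{1}{\frac{4}{3} - 168} = \frac{1}{- \frac{500}{3}} = - \frac{3}{500}$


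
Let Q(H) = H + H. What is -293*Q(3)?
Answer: -1758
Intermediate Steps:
Q(H) = 2*H
-293*Q(3) = -586*3 = -293*6 = -1758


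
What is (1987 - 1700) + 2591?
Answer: 2878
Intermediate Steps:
(1987 - 1700) + 2591 = 287 + 2591 = 2878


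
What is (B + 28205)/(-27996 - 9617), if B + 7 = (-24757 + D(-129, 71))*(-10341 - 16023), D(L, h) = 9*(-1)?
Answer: -652959022/37613 ≈ -17360.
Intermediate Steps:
D(L, h) = -9
B = 652930817 (B = -7 + (-24757 - 9)*(-10341 - 16023) = -7 - 24766*(-26364) = -7 + 652930824 = 652930817)
(B + 28205)/(-27996 - 9617) = (652930817 + 28205)/(-27996 - 9617) = 652959022/(-37613) = 652959022*(-1/37613) = -652959022/37613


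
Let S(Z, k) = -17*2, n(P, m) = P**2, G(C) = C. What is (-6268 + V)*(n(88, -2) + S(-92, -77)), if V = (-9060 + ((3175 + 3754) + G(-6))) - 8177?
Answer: -127847220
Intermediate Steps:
S(Z, k) = -34
V = -10314 (V = (-9060 + ((3175 + 3754) - 6)) - 8177 = (-9060 + (6929 - 6)) - 8177 = (-9060 + 6923) - 8177 = -2137 - 8177 = -10314)
(-6268 + V)*(n(88, -2) + S(-92, -77)) = (-6268 - 10314)*(88**2 - 34) = -16582*(7744 - 34) = -16582*7710 = -127847220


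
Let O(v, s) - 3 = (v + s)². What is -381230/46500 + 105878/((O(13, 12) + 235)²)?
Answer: -27900495887/3463175850 ≈ -8.0563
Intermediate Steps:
O(v, s) = 3 + (s + v)² (O(v, s) = 3 + (v + s)² = 3 + (s + v)²)
-381230/46500 + 105878/((O(13, 12) + 235)²) = -381230/46500 + 105878/(((3 + (12 + 13)²) + 235)²) = -381230*1/46500 + 105878/(((3 + 25²) + 235)²) = -38123/4650 + 105878/(((3 + 625) + 235)²) = -38123/4650 + 105878/((628 + 235)²) = -38123/4650 + 105878/(863²) = -38123/4650 + 105878/744769 = -27900495887/3463175850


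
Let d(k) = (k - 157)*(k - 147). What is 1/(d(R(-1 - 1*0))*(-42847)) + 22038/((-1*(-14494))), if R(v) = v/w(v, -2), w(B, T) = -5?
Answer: 271690670072233/178686113742304 ≈ 1.5205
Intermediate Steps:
R(v) = -v/5 (R(v) = v/(-5) = v*(-⅕) = -v/5)
d(k) = (-157 + k)*(-147 + k)
1/(d(R(-1 - 1*0))*(-42847)) + 22038/((-1*(-14494))) = 1/((23079 + (-(-1 - 1*0)/5)² - (-304)*(-1 - 1*0)/5)*(-42847)) + 22038/((-1*(-14494))) = -1/42847/(23079 + (-(-1 + 0)/5)² - (-304)*(-1 + 0)/5) + 22038/14494 = -1/42847/(23079 + (-⅕*(-1))² - (-304)*(-1)/5) + 22038*(1/14494) = -1/42847/(23079 + (⅕)² - 304*⅕) + 11019/7247 = -1/42847/(23079 + 1/25 - 304/5) + 11019/7247 = -1/42847/(575456/25) + 11019/7247 = (25/575456)*(-1/42847) + 11019/7247 = -25/24656563232 + 11019/7247 = 271690670072233/178686113742304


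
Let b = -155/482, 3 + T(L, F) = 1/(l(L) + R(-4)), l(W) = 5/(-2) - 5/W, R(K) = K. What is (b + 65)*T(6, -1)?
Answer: -2151075/10604 ≈ -202.85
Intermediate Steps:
l(W) = -5/2 - 5/W (l(W) = 5*(-1/2) - 5/W = -5/2 - 5/W)
T(L, F) = -3 + 1/(-13/2 - 5/L) (T(L, F) = -3 + 1/((-5/2 - 5/L) - 4) = -3 + 1/(-13/2 - 5/L))
b = -155/482 (b = -155*1/482 = -155/482 ≈ -0.32158)
(b + 65)*T(6, -1) = (-155/482 + 65)*((-30 - 41*6)/(10 + 13*6)) = 31175*((-30 - 246)/(10 + 78))/482 = 31175*(-276/88)/482 = 31175*((1/88)*(-276))/482 = (31175/482)*(-69/22) = -2151075/10604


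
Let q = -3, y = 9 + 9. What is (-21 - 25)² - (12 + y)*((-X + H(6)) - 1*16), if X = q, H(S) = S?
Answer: 2326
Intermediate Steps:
y = 18
X = -3
(-21 - 25)² - (12 + y)*((-X + H(6)) - 1*16) = (-21 - 25)² - (12 + 18)*((-1*(-3) + 6) - 1*16) = (-46)² - 30*((3 + 6) - 16) = 2116 - 30*(9 - 16) = 2116 - 30*(-7) = 2116 - 1*(-210) = 2116 + 210 = 2326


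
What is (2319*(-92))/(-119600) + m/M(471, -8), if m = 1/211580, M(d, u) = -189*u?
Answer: 37093443977/20794082400 ≈ 1.7838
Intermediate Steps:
m = 1/211580 ≈ 4.7263e-6
(2319*(-92))/(-119600) + m/M(471, -8) = (2319*(-92))/(-119600) + 1/(211580*((-189*(-8)))) = -213348*(-1/119600) + (1/211580)/1512 = 2319/1300 + (1/211580)*(1/1512) = 2319/1300 + 1/319908960 = 37093443977/20794082400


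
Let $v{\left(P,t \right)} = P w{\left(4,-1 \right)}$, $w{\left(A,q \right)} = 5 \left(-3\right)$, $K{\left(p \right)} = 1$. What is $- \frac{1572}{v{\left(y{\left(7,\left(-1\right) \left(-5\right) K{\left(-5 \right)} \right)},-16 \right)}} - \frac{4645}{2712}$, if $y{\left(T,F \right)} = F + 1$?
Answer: $\frac{213623}{13560} \approx 15.754$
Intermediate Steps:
$w{\left(A,q \right)} = -15$
$y{\left(T,F \right)} = 1 + F$
$v{\left(P,t \right)} = - 15 P$ ($v{\left(P,t \right)} = P \left(-15\right) = - 15 P$)
$- \frac{1572}{v{\left(y{\left(7,\left(-1\right) \left(-5\right) K{\left(-5 \right)} \right)},-16 \right)}} - \frac{4645}{2712} = - \frac{1572}{\left(-15\right) \left(1 + \left(-1\right) \left(-5\right) 1\right)} - \frac{4645}{2712} = - \frac{1572}{\left(-15\right) \left(1 + 5 \cdot 1\right)} - \frac{4645}{2712} = - \frac{1572}{\left(-15\right) \left(1 + 5\right)} - \frac{4645}{2712} = - \frac{1572}{\left(-15\right) 6} - \frac{4645}{2712} = - \frac{1572}{-90} - \frac{4645}{2712} = \left(-1572\right) \left(- \frac{1}{90}\right) - \frac{4645}{2712} = \frac{262}{15} - \frac{4645}{2712} = \frac{213623}{13560}$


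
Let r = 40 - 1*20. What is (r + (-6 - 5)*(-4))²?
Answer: 4096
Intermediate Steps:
r = 20 (r = 40 - 20 = 20)
(r + (-6 - 5)*(-4))² = (20 + (-6 - 5)*(-4))² = (20 - 11*(-4))² = (20 + 44)² = 64² = 4096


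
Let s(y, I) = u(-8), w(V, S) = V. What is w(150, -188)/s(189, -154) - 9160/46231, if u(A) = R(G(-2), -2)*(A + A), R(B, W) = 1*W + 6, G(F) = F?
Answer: -3760445/1479392 ≈ -2.5419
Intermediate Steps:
R(B, W) = 6 + W (R(B, W) = W + 6 = 6 + W)
u(A) = 8*A (u(A) = (6 - 2)*(A + A) = 4*(2*A) = 8*A)
s(y, I) = -64 (s(y, I) = 8*(-8) = -64)
w(150, -188)/s(189, -154) - 9160/46231 = 150/(-64) - 9160/46231 = 150*(-1/64) - 9160*1/46231 = -75/32 - 9160/46231 = -3760445/1479392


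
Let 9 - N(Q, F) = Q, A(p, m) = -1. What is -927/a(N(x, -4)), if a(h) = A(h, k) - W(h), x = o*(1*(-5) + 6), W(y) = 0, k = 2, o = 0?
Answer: 927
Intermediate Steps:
x = 0 (x = 0*(1*(-5) + 6) = 0*(-5 + 6) = 0*1 = 0)
N(Q, F) = 9 - Q
a(h) = -1 (a(h) = -1 - 1*0 = -1 + 0 = -1)
-927/a(N(x, -4)) = -927/(-1) = -927*(-1) = 927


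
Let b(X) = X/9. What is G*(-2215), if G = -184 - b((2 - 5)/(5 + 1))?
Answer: 7333865/18 ≈ 4.0744e+5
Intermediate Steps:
b(X) = X/9 (b(X) = X*(⅑) = X/9)
G = -3311/18 (G = -184 - (2 - 5)/(5 + 1)/9 = -184 - (-3/6)/9 = -184 - (-3*⅙)/9 = -184 - (-1)/(9*2) = -184 - 1*(-1/18) = -184 + 1/18 = -3311/18 ≈ -183.94)
G*(-2215) = -3311/18*(-2215) = 7333865/18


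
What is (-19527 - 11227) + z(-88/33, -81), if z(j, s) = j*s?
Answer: -30538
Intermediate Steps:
(-19527 - 11227) + z(-88/33, -81) = (-19527 - 11227) - 88/33*(-81) = -30754 - 88*1/33*(-81) = -30754 - 8/3*(-81) = -30754 + 216 = -30538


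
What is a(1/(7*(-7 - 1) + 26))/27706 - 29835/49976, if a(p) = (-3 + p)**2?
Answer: -1659673678/2781632925 ≈ -0.59665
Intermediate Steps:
a(1/(7*(-7 - 1) + 26))/27706 - 29835/49976 = (-3 + 1/(7*(-7 - 1) + 26))**2/27706 - 29835/49976 = (-3 + 1/(7*(-8) + 26))**2*(1/27706) - 29835*1/49976 = (-3 + 1/(-56 + 26))**2*(1/27706) - 29835/49976 = (-3 + 1/(-30))**2*(1/27706) - 29835/49976 = (-3 - 1/30)**2*(1/27706) - 29835/49976 = (-91/30)**2*(1/27706) - 29835/49976 = (8281/900)*(1/27706) - 29835/49976 = 1183/3562200 - 29835/49976 = -1659673678/2781632925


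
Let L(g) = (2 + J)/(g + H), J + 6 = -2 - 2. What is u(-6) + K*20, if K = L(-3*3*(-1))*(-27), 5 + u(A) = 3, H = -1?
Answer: 538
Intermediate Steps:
J = -10 (J = -6 + (-2 - 2) = -6 - 4 = -10)
L(g) = -8/(-1 + g) (L(g) = (2 - 10)/(g - 1) = -8/(-1 + g))
u(A) = -2 (u(A) = -5 + 3 = -2)
K = 27 (K = -8/(-1 - 3*3*(-1))*(-27) = -8/(-1 - 9*(-1))*(-27) = -8/(-1 + 9)*(-27) = -8/8*(-27) = -8*1/8*(-27) = -1*(-27) = 27)
u(-6) + K*20 = -2 + 27*20 = -2 + 540 = 538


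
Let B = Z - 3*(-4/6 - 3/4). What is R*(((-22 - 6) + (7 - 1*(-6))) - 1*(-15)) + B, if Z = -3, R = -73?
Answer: 5/4 ≈ 1.2500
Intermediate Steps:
B = 5/4 (B = -3 - 3*(-4/6 - 3/4) = -3 - 3*(-4*1/6 - 3*1/4) = -3 - 3*(-2/3 - 3/4) = -3 - 3*(-17/12) = -3 + 17/4 = 5/4 ≈ 1.2500)
R*(((-22 - 6) + (7 - 1*(-6))) - 1*(-15)) + B = -73*(((-22 - 6) + (7 - 1*(-6))) - 1*(-15)) + 5/4 = -73*((-28 + (7 + 6)) + 15) + 5/4 = -73*((-28 + 13) + 15) + 5/4 = -73*(-15 + 15) + 5/4 = -73*0 + 5/4 = 0 + 5/4 = 5/4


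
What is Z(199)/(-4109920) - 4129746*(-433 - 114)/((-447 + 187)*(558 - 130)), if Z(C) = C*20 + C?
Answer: -116052385152177/5716898720 ≈ -20300.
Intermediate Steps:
Z(C) = 21*C (Z(C) = 20*C + C = 21*C)
Z(199)/(-4109920) - 4129746*(-433 - 114)/((-447 + 187)*(558 - 130)) = (21*199)/(-4109920) - 4129746*(-433 - 114)/((-447 + 187)*(558 - 130)) = 4179*(-1/4109920) - 4129746/((-111280/(-547))) = -4179/4109920 - 4129746/((-111280*(-1)/547)) = -4179/4109920 - 4129746/((-260*(-428/547))) = -4179/4109920 - 4129746/111280/547 = -4179/4109920 - 4129746*547/111280 = -4179/4109920 - 1129485531/55640 = -116052385152177/5716898720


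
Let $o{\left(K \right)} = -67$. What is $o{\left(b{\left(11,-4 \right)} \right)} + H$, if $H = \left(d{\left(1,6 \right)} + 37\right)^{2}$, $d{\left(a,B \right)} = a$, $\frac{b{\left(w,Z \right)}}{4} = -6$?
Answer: $1377$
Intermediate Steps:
$b{\left(w,Z \right)} = -24$ ($b{\left(w,Z \right)} = 4 \left(-6\right) = -24$)
$H = 1444$ ($H = \left(1 + 37\right)^{2} = 38^{2} = 1444$)
$o{\left(b{\left(11,-4 \right)} \right)} + H = -67 + 1444 = 1377$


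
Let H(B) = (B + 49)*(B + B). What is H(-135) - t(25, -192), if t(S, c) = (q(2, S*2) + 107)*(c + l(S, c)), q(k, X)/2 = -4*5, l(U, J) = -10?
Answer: 36754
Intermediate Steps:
q(k, X) = -40 (q(k, X) = 2*(-4*5) = 2*(-20) = -40)
H(B) = 2*B*(49 + B) (H(B) = (49 + B)*(2*B) = 2*B*(49 + B))
t(S, c) = -670 + 67*c (t(S, c) = (-40 + 107)*(c - 10) = 67*(-10 + c) = -670 + 67*c)
H(-135) - t(25, -192) = 2*(-135)*(49 - 135) - (-670 + 67*(-192)) = 2*(-135)*(-86) - (-670 - 12864) = 23220 - 1*(-13534) = 23220 + 13534 = 36754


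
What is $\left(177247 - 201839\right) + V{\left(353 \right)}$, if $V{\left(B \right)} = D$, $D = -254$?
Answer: $-24846$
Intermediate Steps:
$V{\left(B \right)} = -254$
$\left(177247 - 201839\right) + V{\left(353 \right)} = \left(177247 - 201839\right) - 254 = -24592 - 254 = -24846$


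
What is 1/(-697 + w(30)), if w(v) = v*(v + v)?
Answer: 1/1103 ≈ 0.00090662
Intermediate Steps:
w(v) = 2*v² (w(v) = v*(2*v) = 2*v²)
1/(-697 + w(30)) = 1/(-697 + 2*30²) = 1/(-697 + 2*900) = 1/(-697 + 1800) = 1/1103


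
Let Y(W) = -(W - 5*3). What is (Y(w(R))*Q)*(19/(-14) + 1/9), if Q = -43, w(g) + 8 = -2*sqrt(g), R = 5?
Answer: 155273/126 + 6751*sqrt(5)/63 ≈ 1471.9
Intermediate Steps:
w(g) = -8 - 2*sqrt(g)
Y(W) = 15 - W (Y(W) = -(W - 15) = -(-15 + W) = 15 - W)
(Y(w(R))*Q)*(19/(-14) + 1/9) = ((15 - (-8 - 2*sqrt(5)))*(-43))*(19/(-14) + 1/9) = ((15 + (8 + 2*sqrt(5)))*(-43))*(19*(-1/14) + 1*(1/9)) = ((23 + 2*sqrt(5))*(-43))*(-19/14 + 1/9) = (-989 - 86*sqrt(5))*(-157/126) = 155273/126 + 6751*sqrt(5)/63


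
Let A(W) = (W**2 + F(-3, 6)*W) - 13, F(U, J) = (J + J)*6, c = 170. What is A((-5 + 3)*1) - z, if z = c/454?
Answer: -34816/227 ≈ -153.37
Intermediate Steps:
F(U, J) = 12*J (F(U, J) = (2*J)*6 = 12*J)
A(W) = -13 + W**2 + 72*W (A(W) = (W**2 + (12*6)*W) - 13 = (W**2 + 72*W) - 13 = -13 + W**2 + 72*W)
z = 85/227 (z = 170/454 = 170*(1/454) = 85/227 ≈ 0.37445)
A((-5 + 3)*1) - z = (-13 + ((-5 + 3)*1)**2 + 72*((-5 + 3)*1)) - 1*85/227 = (-13 + (-2*1)**2 + 72*(-2*1)) - 85/227 = (-13 + (-2)**2 + 72*(-2)) - 85/227 = (-13 + 4 - 144) - 85/227 = -153 - 85/227 = -34816/227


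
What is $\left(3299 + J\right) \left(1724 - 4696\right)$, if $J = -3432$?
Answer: $395276$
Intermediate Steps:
$\left(3299 + J\right) \left(1724 - 4696\right) = \left(3299 - 3432\right) \left(1724 - 4696\right) = \left(-133\right) \left(-2972\right) = 395276$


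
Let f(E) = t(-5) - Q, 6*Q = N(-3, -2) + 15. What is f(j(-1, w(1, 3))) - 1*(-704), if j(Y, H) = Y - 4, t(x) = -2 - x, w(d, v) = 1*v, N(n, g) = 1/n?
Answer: 6341/9 ≈ 704.56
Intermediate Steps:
w(d, v) = v
Q = 22/9 (Q = (1/(-3) + 15)/6 = (-1/3 + 15)/6 = (1/6)*(44/3) = 22/9 ≈ 2.4444)
j(Y, H) = -4 + Y
f(E) = 5/9 (f(E) = (-2 - 1*(-5)) - 1*22/9 = (-2 + 5) - 22/9 = 3 - 22/9 = 5/9)
f(j(-1, w(1, 3))) - 1*(-704) = 5/9 - 1*(-704) = 5/9 + 704 = 6341/9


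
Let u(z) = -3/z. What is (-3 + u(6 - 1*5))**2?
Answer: 36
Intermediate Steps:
(-3 + u(6 - 1*5))**2 = (-3 - 3/(6 - 1*5))**2 = (-3 - 3/(6 - 5))**2 = (-3 - 3/1)**2 = (-3 - 3*1)**2 = (-3 - 3)**2 = (-6)**2 = 36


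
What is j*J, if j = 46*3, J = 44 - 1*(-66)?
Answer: 15180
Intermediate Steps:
J = 110 (J = 44 + 66 = 110)
j = 138
j*J = 138*110 = 15180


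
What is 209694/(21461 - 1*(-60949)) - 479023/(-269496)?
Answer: 15997996609/3701527560 ≈ 4.3220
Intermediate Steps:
209694/(21461 - 1*(-60949)) - 479023/(-269496) = 209694/(21461 + 60949) - 479023*(-1/269496) = 209694/82410 + 479023/269496 = 209694*(1/82410) + 479023/269496 = 34949/13735 + 479023/269496 = 15997996609/3701527560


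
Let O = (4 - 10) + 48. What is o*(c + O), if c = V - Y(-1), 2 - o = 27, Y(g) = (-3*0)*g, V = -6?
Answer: -900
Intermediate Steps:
Y(g) = 0 (Y(g) = 0*g = 0)
o = -25 (o = 2 - 1*27 = 2 - 27 = -25)
O = 42 (O = -6 + 48 = 42)
c = -6 (c = -6 - 1*0 = -6 + 0 = -6)
o*(c + O) = -25*(-6 + 42) = -25*36 = -900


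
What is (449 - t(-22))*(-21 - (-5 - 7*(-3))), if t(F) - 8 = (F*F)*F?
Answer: -410293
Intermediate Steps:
t(F) = 8 + F**3 (t(F) = 8 + (F*F)*F = 8 + F**2*F = 8 + F**3)
(449 - t(-22))*(-21 - (-5 - 7*(-3))) = (449 - (8 + (-22)**3))*(-21 - (-5 - 7*(-3))) = (449 - (8 - 10648))*(-21 - (-5 + 21)) = (449 - 1*(-10640))*(-21 - 1*16) = (449 + 10640)*(-21 - 16) = 11089*(-37) = -410293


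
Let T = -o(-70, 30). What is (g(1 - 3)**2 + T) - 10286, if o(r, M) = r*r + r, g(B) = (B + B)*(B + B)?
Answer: -14860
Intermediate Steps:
g(B) = 4*B**2 (g(B) = (2*B)*(2*B) = 4*B**2)
o(r, M) = r + r**2 (o(r, M) = r**2 + r = r + r**2)
T = -4830 (T = -(-70)*(1 - 70) = -(-70)*(-69) = -1*4830 = -4830)
(g(1 - 3)**2 + T) - 10286 = ((4*(1 - 3)**2)**2 - 4830) - 10286 = ((4*(-2)**2)**2 - 4830) - 10286 = ((4*4)**2 - 4830) - 10286 = (16**2 - 4830) - 10286 = (256 - 4830) - 10286 = -4574 - 10286 = -14860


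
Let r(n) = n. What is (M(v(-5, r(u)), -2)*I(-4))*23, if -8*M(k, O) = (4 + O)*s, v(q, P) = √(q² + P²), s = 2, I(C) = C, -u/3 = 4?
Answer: 46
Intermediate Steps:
u = -12 (u = -3*4 = -12)
v(q, P) = √(P² + q²)
M(k, O) = -1 - O/4 (M(k, O) = -(4 + O)*2/8 = -(8 + 2*O)/8 = -1 - O/4)
(M(v(-5, r(u)), -2)*I(-4))*23 = ((-1 - ¼*(-2))*(-4))*23 = ((-1 + ½)*(-4))*23 = -½*(-4)*23 = 2*23 = 46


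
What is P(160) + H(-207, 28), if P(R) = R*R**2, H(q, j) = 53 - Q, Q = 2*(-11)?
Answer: 4096075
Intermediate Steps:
Q = -22
H(q, j) = 75 (H(q, j) = 53 - 1*(-22) = 53 + 22 = 75)
P(R) = R**3
P(160) + H(-207, 28) = 160**3 + 75 = 4096000 + 75 = 4096075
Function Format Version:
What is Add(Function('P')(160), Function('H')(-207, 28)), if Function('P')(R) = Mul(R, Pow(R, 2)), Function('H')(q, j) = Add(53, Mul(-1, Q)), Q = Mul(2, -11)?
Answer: 4096075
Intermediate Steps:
Q = -22
Function('H')(q, j) = 75 (Function('H')(q, j) = Add(53, Mul(-1, -22)) = Add(53, 22) = 75)
Function('P')(R) = Pow(R, 3)
Add(Function('P')(160), Function('H')(-207, 28)) = Add(Pow(160, 3), 75) = Add(4096000, 75) = 4096075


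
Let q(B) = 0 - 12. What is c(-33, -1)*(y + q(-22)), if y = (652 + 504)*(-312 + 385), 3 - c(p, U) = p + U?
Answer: 3121912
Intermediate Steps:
c(p, U) = 3 - U - p (c(p, U) = 3 - (p + U) = 3 - (U + p) = 3 + (-U - p) = 3 - U - p)
q(B) = -12
y = 84388 (y = 1156*73 = 84388)
c(-33, -1)*(y + q(-22)) = (3 - 1*(-1) - 1*(-33))*(84388 - 12) = (3 + 1 + 33)*84376 = 37*84376 = 3121912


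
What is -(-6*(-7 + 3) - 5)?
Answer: -19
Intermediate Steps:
-(-6*(-7 + 3) - 5) = -(-6*(-4) - 5) = -(24 - 5) = -1*19 = -19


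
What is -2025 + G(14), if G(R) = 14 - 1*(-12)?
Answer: -1999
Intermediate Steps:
G(R) = 26 (G(R) = 14 + 12 = 26)
-2025 + G(14) = -2025 + 26 = -1999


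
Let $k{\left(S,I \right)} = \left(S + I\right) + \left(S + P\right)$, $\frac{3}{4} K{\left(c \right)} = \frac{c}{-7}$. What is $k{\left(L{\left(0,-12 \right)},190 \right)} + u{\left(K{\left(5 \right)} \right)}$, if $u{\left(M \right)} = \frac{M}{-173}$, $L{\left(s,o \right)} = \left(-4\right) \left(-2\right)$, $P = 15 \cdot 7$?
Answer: $\frac{1129883}{3633} \approx 311.01$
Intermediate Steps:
$K{\left(c \right)} = - \frac{4 c}{21}$ ($K{\left(c \right)} = \frac{4 \frac{c}{-7}}{3} = \frac{4 c \left(- \frac{1}{7}\right)}{3} = \frac{4 \left(- \frac{c}{7}\right)}{3} = - \frac{4 c}{21}$)
$P = 105$
$L{\left(s,o \right)} = 8$
$k{\left(S,I \right)} = 105 + I + 2 S$ ($k{\left(S,I \right)} = \left(S + I\right) + \left(S + 105\right) = \left(I + S\right) + \left(105 + S\right) = 105 + I + 2 S$)
$u{\left(M \right)} = - \frac{M}{173}$ ($u{\left(M \right)} = M \left(- \frac{1}{173}\right) = - \frac{M}{173}$)
$k{\left(L{\left(0,-12 \right)},190 \right)} + u{\left(K{\left(5 \right)} \right)} = \left(105 + 190 + 2 \cdot 8\right) - \frac{\left(- \frac{4}{21}\right) 5}{173} = \left(105 + 190 + 16\right) - - \frac{20}{3633} = 311 + \frac{20}{3633} = \frac{1129883}{3633}$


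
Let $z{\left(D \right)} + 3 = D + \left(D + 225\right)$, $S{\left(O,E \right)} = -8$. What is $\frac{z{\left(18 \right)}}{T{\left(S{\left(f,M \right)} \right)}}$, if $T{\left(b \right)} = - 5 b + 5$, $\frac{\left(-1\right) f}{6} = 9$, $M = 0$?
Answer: $\frac{86}{15} \approx 5.7333$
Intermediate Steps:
$f = -54$ ($f = \left(-6\right) 9 = -54$)
$z{\left(D \right)} = 222 + 2 D$ ($z{\left(D \right)} = -3 + \left(D + \left(D + 225\right)\right) = -3 + \left(D + \left(225 + D\right)\right) = -3 + \left(225 + 2 D\right) = 222 + 2 D$)
$T{\left(b \right)} = 5 - 5 b$
$\frac{z{\left(18 \right)}}{T{\left(S{\left(f,M \right)} \right)}} = \frac{222 + 2 \cdot 18}{5 - -40} = \frac{222 + 36}{5 + 40} = \frac{258}{45} = 258 \cdot \frac{1}{45} = \frac{86}{15}$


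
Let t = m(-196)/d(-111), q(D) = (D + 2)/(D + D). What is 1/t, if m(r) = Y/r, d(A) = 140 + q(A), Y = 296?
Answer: -1528261/16428 ≈ -93.028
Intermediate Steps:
q(D) = (2 + D)/(2*D) (q(D) = (2 + D)/((2*D)) = (2 + D)*(1/(2*D)) = (2 + D)/(2*D))
d(A) = 140 + (2 + A)/(2*A)
m(r) = 296/r
t = -16428/1528261 (t = (296/(-196))/(281/2 + 1/(-111)) = (296*(-1/196))/(281/2 - 1/111) = -74/(49*31189/222) = -74/49*222/31189 = -16428/1528261 ≈ -0.010749)
1/t = 1/(-16428/1528261) = -1528261/16428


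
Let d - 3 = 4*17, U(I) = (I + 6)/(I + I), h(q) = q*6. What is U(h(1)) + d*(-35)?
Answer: -2484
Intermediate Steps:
h(q) = 6*q
U(I) = (6 + I)/(2*I) (U(I) = (6 + I)/((2*I)) = (6 + I)*(1/(2*I)) = (6 + I)/(2*I))
d = 71 (d = 3 + 4*17 = 3 + 68 = 71)
U(h(1)) + d*(-35) = (6 + 6*1)/(2*((6*1))) + 71*(-35) = (1/2)*(6 + 6)/6 - 2485 = (1/2)*(1/6)*12 - 2485 = 1 - 2485 = -2484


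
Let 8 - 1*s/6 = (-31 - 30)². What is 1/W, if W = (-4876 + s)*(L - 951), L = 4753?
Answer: -1/103239508 ≈ -9.6862e-9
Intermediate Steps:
s = -22278 (s = 48 - 6*(-31 - 30)² = 48 - 6*(-61)² = 48 - 6*3721 = 48 - 22326 = -22278)
W = -103239508 (W = (-4876 - 22278)*(4753 - 951) = -27154*3802 = -103239508)
1/W = 1/(-103239508) = -1/103239508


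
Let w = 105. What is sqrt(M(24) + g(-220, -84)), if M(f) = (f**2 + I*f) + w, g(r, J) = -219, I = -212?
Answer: 3*I*sqrt(514) ≈ 68.015*I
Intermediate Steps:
M(f) = 105 + f**2 - 212*f (M(f) = (f**2 - 212*f) + 105 = 105 + f**2 - 212*f)
sqrt(M(24) + g(-220, -84)) = sqrt((105 + 24**2 - 212*24) - 219) = sqrt((105 + 576 - 5088) - 219) = sqrt(-4407 - 219) = sqrt(-4626) = 3*I*sqrt(514)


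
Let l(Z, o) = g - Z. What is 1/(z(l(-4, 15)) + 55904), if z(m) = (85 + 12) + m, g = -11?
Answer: 1/55994 ≈ 1.7859e-5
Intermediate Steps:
l(Z, o) = -11 - Z
z(m) = 97 + m
1/(z(l(-4, 15)) + 55904) = 1/((97 + (-11 - 1*(-4))) + 55904) = 1/((97 + (-11 + 4)) + 55904) = 1/((97 - 7) + 55904) = 1/(90 + 55904) = 1/55994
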